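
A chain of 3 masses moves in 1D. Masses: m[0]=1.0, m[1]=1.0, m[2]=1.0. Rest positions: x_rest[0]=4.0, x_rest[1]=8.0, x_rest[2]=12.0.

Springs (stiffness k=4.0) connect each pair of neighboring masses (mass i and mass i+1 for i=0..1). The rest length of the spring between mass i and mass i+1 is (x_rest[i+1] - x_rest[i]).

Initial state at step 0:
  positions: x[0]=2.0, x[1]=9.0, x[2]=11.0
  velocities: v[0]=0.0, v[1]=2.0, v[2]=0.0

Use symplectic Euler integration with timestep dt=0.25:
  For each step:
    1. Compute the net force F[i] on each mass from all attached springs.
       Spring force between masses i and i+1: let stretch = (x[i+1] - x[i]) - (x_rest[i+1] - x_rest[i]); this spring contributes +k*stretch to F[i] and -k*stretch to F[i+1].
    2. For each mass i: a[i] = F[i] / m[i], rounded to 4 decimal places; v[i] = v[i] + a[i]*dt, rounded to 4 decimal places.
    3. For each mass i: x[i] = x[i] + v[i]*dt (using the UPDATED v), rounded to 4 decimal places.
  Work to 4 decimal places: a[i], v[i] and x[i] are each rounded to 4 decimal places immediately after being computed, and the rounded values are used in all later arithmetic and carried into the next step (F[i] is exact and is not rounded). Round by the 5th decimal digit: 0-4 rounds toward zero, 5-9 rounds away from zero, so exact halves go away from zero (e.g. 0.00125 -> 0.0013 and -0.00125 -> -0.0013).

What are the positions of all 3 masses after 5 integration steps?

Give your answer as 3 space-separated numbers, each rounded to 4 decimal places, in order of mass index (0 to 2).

Answer: 4.6612 8.1436 11.6954

Derivation:
Step 0: x=[2.0000 9.0000 11.0000] v=[0.0000 2.0000 0.0000]
Step 1: x=[2.7500 8.2500 11.5000] v=[3.0000 -3.0000 2.0000]
Step 2: x=[3.8750 6.9375 12.1875] v=[4.5000 -5.2500 2.7500]
Step 3: x=[4.7656 6.1719 12.5625] v=[3.5625 -3.0625 1.5000]
Step 4: x=[5.0078 6.6524 12.3399] v=[0.9688 1.9218 -0.8906]
Step 5: x=[4.6612 8.1436 11.6954] v=[-1.3866 5.9647 -2.5781]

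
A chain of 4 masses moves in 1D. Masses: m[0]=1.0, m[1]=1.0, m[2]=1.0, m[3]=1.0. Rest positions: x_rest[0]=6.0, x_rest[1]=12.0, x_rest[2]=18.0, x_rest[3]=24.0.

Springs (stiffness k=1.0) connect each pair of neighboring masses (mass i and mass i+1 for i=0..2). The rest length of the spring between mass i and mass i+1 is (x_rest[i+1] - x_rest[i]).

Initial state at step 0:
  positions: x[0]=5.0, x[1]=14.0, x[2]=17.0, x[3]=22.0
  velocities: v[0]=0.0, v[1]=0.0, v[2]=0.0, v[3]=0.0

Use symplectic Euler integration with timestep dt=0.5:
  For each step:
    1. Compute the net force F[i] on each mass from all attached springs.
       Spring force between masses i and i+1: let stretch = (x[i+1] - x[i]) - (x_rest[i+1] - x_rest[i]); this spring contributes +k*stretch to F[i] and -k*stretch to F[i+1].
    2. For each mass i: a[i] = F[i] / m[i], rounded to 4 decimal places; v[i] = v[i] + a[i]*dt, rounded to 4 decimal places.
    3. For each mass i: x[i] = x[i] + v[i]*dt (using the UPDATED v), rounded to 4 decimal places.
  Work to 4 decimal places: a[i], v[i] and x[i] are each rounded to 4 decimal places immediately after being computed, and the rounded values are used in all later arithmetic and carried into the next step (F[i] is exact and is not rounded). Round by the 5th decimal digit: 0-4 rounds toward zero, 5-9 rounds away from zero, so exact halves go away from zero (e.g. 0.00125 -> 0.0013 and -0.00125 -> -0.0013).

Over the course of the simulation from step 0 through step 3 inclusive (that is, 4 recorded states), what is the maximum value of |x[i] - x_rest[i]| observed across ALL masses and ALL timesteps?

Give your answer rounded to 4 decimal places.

Step 0: x=[5.0000 14.0000 17.0000 22.0000] v=[0.0000 0.0000 0.0000 0.0000]
Step 1: x=[5.7500 12.5000 17.5000 22.2500] v=[1.5000 -3.0000 1.0000 0.5000]
Step 2: x=[6.6875 10.5625 17.9375 22.8125] v=[1.8750 -3.8750 0.8750 1.1250]
Step 3: x=[7.0938 9.5000 17.7500 23.6563] v=[0.8125 -2.1250 -0.3750 1.6875]
Max displacement = 2.5000

Answer: 2.5000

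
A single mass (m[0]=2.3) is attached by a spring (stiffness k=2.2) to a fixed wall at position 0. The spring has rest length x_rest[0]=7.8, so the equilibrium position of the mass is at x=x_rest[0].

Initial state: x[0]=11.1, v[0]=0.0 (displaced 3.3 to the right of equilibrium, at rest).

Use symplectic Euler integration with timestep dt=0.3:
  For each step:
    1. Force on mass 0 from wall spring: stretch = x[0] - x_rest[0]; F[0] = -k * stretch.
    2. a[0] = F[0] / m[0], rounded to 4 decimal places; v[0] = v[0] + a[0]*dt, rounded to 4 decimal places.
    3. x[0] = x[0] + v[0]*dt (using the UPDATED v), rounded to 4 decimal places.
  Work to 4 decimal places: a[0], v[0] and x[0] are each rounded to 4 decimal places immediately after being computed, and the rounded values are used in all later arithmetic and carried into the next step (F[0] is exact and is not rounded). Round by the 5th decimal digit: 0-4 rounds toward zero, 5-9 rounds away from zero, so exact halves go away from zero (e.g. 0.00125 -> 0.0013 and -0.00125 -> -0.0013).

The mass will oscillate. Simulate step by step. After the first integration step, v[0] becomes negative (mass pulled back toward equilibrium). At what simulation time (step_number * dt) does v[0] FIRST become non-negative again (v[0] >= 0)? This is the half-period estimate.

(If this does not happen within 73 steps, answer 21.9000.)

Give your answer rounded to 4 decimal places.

Answer: 3.3000

Derivation:
Step 0: x=[11.1000] v=[0.0000]
Step 1: x=[10.8159] v=[-0.9470]
Step 2: x=[10.2722] v=[-1.8124]
Step 3: x=[9.5157] v=[-2.5218]
Step 4: x=[8.6115] v=[-3.0141]
Step 5: x=[7.6374] v=[-3.2470]
Step 6: x=[6.6773] v=[-3.2004]
Step 7: x=[5.8138] v=[-2.8782]
Step 8: x=[5.1213] v=[-2.3083]
Step 9: x=[4.6594] v=[-1.5396]
Step 10: x=[4.4679] v=[-0.6384]
Step 11: x=[4.5632] v=[0.3178]
First v>=0 after going negative at step 11, time=3.3000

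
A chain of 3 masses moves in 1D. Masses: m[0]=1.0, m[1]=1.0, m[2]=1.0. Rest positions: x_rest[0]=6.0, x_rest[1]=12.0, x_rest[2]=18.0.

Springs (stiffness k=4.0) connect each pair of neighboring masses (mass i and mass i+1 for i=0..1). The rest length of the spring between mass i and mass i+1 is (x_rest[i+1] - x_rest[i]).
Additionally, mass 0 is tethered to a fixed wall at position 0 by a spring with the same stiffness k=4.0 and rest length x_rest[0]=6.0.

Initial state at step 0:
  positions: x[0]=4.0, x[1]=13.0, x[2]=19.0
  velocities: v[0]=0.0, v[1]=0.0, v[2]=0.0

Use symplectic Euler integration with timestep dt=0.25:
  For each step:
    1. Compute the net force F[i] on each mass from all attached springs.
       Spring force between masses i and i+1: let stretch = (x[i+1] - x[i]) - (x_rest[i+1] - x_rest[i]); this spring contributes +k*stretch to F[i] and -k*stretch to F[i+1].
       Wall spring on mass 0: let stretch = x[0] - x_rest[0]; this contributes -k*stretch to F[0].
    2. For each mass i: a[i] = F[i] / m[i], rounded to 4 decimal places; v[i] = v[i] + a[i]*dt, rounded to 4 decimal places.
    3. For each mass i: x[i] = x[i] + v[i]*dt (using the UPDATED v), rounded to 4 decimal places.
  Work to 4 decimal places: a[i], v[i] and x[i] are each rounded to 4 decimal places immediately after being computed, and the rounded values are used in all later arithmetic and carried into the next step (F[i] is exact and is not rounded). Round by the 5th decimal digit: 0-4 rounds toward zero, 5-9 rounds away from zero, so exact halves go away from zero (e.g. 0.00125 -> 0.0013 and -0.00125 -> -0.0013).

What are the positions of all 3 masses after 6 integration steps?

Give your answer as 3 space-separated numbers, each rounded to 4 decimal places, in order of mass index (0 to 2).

Answer: 5.7471 13.6675 16.8866

Derivation:
Step 0: x=[4.0000 13.0000 19.0000] v=[0.0000 0.0000 0.0000]
Step 1: x=[5.2500 12.2500 19.0000] v=[5.0000 -3.0000 0.0000]
Step 2: x=[6.9375 11.4375 18.8125] v=[6.7500 -3.2500 -0.7500]
Step 3: x=[8.0156 11.3438 18.2813] v=[4.3125 -0.3750 -2.1250]
Step 4: x=[7.9219 12.1524 17.5157] v=[-0.3749 3.2343 -3.0625]
Step 5: x=[6.9053 13.2442 16.9093] v=[-4.0663 4.3671 -2.4258]
Step 6: x=[5.7471 13.6675 16.8866] v=[-4.6327 1.6933 -0.0909]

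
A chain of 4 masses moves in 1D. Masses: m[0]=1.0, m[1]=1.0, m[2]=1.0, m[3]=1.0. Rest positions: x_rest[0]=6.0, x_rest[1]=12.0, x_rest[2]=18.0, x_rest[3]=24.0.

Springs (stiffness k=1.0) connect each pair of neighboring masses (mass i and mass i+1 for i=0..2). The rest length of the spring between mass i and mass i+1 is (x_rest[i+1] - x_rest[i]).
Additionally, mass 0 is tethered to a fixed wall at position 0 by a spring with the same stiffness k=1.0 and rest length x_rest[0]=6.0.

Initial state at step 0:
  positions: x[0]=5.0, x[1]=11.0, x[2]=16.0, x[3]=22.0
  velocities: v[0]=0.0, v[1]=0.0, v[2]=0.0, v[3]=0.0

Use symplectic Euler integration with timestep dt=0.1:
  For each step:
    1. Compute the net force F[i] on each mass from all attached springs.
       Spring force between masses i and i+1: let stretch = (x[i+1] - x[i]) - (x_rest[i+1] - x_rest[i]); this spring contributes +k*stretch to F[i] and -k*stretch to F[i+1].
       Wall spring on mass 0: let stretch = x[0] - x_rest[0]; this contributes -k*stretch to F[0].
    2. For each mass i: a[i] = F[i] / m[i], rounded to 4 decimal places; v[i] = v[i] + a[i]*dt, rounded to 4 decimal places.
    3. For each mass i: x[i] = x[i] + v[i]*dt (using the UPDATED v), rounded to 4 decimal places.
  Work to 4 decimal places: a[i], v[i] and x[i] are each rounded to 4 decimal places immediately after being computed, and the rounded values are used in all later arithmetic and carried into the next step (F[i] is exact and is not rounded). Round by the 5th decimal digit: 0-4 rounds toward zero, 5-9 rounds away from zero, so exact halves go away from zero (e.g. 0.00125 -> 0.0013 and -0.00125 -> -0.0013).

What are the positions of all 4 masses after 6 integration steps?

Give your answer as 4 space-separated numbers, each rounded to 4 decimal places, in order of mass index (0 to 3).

Answer: 5.1899 10.8168 16.1899 22.0067

Derivation:
Step 0: x=[5.0000 11.0000 16.0000 22.0000] v=[0.0000 0.0000 0.0000 0.0000]
Step 1: x=[5.0100 10.9900 16.0100 22.0000] v=[0.1000 -0.1000 0.1000 0.0000]
Step 2: x=[5.0297 10.9704 16.0297 22.0001] v=[0.1970 -0.1960 0.1970 0.0010]
Step 3: x=[5.0585 10.9420 16.0585 22.0005] v=[0.2881 -0.2841 0.2881 0.0040]
Step 4: x=[5.0956 10.9059 16.0956 22.0015] v=[0.3706 -0.3608 0.3707 0.0098]
Step 5: x=[5.1398 10.8636 16.1398 22.0034] v=[0.4421 -0.4229 0.4423 0.0192]
Step 6: x=[5.1899 10.8168 16.1899 22.0067] v=[0.5005 -0.4677 0.5010 0.0328]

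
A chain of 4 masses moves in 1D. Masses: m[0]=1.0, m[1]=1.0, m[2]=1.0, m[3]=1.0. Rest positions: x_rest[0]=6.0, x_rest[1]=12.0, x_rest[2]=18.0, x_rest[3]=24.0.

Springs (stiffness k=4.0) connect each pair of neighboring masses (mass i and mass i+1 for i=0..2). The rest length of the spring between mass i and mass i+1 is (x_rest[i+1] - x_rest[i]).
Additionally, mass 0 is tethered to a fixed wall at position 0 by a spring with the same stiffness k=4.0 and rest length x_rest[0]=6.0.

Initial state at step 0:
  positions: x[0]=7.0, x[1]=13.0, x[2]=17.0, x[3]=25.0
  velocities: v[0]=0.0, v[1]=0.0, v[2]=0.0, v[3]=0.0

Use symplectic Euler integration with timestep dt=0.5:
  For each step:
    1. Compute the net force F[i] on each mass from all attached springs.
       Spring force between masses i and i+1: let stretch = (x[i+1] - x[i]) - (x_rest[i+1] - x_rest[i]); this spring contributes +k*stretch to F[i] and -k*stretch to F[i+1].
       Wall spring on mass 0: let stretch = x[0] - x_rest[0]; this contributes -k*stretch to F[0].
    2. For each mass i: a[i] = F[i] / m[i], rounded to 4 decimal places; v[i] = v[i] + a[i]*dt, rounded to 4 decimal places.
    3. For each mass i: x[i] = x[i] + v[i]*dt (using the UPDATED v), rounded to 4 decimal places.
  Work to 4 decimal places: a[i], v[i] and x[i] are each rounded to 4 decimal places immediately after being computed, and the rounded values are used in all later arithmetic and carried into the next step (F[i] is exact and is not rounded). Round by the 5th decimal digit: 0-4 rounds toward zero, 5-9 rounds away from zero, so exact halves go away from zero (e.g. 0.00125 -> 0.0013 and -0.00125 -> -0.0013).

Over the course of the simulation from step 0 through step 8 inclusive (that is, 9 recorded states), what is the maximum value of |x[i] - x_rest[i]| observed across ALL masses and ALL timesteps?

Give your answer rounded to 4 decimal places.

Answer: 3.0000

Derivation:
Step 0: x=[7.0000 13.0000 17.0000 25.0000] v=[0.0000 0.0000 0.0000 0.0000]
Step 1: x=[6.0000 11.0000 21.0000 23.0000] v=[-2.0000 -4.0000 8.0000 -4.0000]
Step 2: x=[4.0000 14.0000 17.0000 25.0000] v=[-4.0000 6.0000 -8.0000 4.0000]
Step 3: x=[8.0000 10.0000 18.0000 25.0000] v=[8.0000 -8.0000 2.0000 0.0000]
Step 4: x=[6.0000 12.0000 18.0000 24.0000] v=[-4.0000 4.0000 0.0000 -2.0000]
Step 5: x=[4.0000 14.0000 18.0000 23.0000] v=[-4.0000 4.0000 0.0000 -2.0000]
Step 6: x=[8.0000 10.0000 19.0000 23.0000] v=[8.0000 -8.0000 2.0000 0.0000]
Step 7: x=[6.0000 13.0000 15.0000 25.0000] v=[-4.0000 6.0000 -8.0000 4.0000]
Step 8: x=[5.0000 11.0000 19.0000 23.0000] v=[-2.0000 -4.0000 8.0000 -4.0000]
Max displacement = 3.0000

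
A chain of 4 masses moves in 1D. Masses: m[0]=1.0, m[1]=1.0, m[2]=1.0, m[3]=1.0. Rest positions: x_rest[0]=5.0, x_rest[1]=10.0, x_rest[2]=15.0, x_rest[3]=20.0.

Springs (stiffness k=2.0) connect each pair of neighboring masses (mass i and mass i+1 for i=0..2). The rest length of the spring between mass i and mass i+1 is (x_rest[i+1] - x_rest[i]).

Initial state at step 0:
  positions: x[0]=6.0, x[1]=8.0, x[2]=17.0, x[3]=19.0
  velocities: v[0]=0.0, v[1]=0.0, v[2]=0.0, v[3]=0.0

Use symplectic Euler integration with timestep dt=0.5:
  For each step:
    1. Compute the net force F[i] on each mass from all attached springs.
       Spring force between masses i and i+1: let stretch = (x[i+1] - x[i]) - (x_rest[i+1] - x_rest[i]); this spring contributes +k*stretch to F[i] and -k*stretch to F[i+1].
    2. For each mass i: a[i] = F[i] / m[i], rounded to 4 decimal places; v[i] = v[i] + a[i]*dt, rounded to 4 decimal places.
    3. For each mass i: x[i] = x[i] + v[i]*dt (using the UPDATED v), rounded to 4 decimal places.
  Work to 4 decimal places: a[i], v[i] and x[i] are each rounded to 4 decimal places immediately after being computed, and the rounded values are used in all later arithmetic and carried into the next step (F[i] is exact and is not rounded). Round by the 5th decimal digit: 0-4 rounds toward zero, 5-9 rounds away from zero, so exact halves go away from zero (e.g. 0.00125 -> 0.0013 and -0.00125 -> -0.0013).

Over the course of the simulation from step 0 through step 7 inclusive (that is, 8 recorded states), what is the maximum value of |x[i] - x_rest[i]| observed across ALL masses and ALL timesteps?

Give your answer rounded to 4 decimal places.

Step 0: x=[6.0000 8.0000 17.0000 19.0000] v=[0.0000 0.0000 0.0000 0.0000]
Step 1: x=[4.5000 11.5000 13.5000 20.5000] v=[-3.0000 7.0000 -7.0000 3.0000]
Step 2: x=[4.0000 12.5000 12.5000 21.0000] v=[-1.0000 2.0000 -2.0000 1.0000]
Step 3: x=[5.2500 9.2500 15.7500 19.7500] v=[2.5000 -6.5000 6.5000 -2.5000]
Step 4: x=[6.0000 7.2500 17.7500 19.0000] v=[1.5000 -4.0000 4.0000 -1.5000]
Step 5: x=[4.8750 9.8750 15.1250 20.1250] v=[-2.2500 5.2500 -5.2500 2.2500]
Step 6: x=[3.7500 12.6250 12.3750 21.2500] v=[-2.2500 5.5000 -5.5000 2.2500]
Step 7: x=[4.5625 10.8125 14.1875 20.4375] v=[1.6250 -3.6250 3.6250 -1.6250]
Max displacement = 2.7500

Answer: 2.7500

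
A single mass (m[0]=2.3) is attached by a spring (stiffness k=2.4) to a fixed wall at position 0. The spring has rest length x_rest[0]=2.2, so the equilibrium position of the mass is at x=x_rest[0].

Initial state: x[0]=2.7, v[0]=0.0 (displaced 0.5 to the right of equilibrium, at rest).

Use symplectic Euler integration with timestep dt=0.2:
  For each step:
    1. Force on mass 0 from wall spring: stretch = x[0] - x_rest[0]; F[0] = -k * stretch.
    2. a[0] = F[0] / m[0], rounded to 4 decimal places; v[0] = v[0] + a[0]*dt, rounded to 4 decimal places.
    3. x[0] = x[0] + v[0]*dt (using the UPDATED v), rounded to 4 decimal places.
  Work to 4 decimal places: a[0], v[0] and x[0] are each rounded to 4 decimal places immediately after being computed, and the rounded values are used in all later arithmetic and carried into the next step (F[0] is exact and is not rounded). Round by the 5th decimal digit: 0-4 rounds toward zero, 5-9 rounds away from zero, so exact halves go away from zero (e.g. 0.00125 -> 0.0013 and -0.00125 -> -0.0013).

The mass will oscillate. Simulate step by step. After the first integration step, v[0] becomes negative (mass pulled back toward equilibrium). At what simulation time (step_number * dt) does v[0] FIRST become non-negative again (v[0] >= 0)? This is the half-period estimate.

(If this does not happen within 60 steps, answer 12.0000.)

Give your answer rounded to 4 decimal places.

Step 0: x=[2.7000] v=[0.0000]
Step 1: x=[2.6791] v=[-0.1043]
Step 2: x=[2.6382] v=[-0.2043]
Step 3: x=[2.5790] v=[-0.2958]
Step 4: x=[2.5040] v=[-0.3749]
Step 5: x=[2.4163] v=[-0.4383]
Step 6: x=[2.3196] v=[-0.4834]
Step 7: x=[2.2179] v=[-0.5084]
Step 8: x=[2.1155] v=[-0.5121]
Step 9: x=[2.0166] v=[-0.4945]
Step 10: x=[1.9254] v=[-0.4562]
Step 11: x=[1.8456] v=[-0.3989]
Step 12: x=[1.7806] v=[-0.3249]
Step 13: x=[1.7331] v=[-0.2374]
Step 14: x=[1.7051] v=[-0.1400]
Step 15: x=[1.6978] v=[-0.0367]
Step 16: x=[1.7114] v=[0.0681]
First v>=0 after going negative at step 16, time=3.2000

Answer: 3.2000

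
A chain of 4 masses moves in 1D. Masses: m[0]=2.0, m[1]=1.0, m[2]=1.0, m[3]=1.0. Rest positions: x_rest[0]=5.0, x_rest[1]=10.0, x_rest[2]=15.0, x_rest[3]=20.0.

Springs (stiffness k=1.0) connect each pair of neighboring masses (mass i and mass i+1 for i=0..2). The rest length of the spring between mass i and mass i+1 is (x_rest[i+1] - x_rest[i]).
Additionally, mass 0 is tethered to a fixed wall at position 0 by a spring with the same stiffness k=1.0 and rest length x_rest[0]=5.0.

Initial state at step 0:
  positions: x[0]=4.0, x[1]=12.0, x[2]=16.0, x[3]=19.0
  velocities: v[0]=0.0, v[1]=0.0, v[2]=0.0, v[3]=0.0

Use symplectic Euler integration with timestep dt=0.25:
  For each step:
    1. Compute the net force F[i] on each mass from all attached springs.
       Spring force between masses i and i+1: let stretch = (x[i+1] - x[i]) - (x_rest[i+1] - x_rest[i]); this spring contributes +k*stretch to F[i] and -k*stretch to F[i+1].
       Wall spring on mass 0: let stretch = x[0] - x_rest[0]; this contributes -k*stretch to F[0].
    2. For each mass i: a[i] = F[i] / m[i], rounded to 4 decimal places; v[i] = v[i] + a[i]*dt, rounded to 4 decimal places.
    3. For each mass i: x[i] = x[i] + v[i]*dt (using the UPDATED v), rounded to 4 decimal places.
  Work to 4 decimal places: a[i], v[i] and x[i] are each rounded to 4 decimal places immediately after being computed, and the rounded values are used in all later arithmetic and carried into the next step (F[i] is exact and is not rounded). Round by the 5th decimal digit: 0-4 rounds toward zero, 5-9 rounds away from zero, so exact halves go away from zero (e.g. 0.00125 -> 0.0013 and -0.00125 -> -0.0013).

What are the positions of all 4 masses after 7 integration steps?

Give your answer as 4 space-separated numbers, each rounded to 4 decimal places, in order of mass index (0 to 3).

Answer: 5.9210 8.4390 14.4871 21.1829

Derivation:
Step 0: x=[4.0000 12.0000 16.0000 19.0000] v=[0.0000 0.0000 0.0000 0.0000]
Step 1: x=[4.1250 11.7500 15.9375 19.1250] v=[0.5000 -1.0000 -0.2500 0.5000]
Step 2: x=[4.3594 11.2852 15.8125 19.3633] v=[0.9375 -1.8594 -0.5000 0.9531]
Step 3: x=[4.6740 10.6705 15.6265 19.6922] v=[1.2583 -2.4590 -0.7441 1.3154]
Step 4: x=[5.0299 9.9907 15.3848 20.0795] v=[1.4236 -2.7191 -0.9667 1.5490]
Step 5: x=[5.3837 9.3380 15.0994 20.4858] v=[1.4150 -2.6108 -1.1416 1.6253]
Step 6: x=[5.6928 8.7983 14.7906 20.8680] v=[1.2363 -2.1590 -1.2354 1.5287]
Step 7: x=[5.9210 8.4390 14.4871 21.1829] v=[0.9129 -1.4373 -1.2141 1.2594]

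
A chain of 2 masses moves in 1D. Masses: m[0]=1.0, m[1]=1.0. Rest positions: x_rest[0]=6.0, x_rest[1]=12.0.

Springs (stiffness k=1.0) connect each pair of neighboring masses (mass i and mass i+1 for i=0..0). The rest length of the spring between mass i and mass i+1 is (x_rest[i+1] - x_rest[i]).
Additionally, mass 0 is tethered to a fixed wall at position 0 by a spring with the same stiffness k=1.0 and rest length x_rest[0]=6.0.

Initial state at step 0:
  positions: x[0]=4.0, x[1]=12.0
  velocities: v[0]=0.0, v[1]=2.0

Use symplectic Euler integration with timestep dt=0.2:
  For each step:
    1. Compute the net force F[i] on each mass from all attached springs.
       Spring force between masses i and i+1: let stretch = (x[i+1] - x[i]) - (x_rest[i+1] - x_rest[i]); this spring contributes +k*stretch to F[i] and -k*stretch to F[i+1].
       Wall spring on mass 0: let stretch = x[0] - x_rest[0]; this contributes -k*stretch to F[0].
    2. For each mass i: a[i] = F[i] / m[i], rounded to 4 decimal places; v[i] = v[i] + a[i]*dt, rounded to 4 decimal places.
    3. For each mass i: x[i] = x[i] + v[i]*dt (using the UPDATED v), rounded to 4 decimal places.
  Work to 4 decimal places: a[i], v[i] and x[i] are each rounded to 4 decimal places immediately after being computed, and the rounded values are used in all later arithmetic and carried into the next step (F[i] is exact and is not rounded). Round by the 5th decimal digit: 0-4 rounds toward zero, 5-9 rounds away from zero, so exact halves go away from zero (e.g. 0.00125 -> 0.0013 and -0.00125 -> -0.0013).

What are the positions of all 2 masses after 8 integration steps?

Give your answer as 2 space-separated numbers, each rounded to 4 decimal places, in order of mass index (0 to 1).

Answer: 8.0109 12.8521

Derivation:
Step 0: x=[4.0000 12.0000] v=[0.0000 2.0000]
Step 1: x=[4.1600 12.3200] v=[0.8000 1.6000]
Step 2: x=[4.4800 12.5536] v=[1.6000 1.1680]
Step 3: x=[4.9437 12.7043] v=[2.3187 0.7533]
Step 4: x=[5.5201 12.7845] v=[2.8821 0.4012]
Step 5: x=[6.1663 12.8142] v=[3.2310 0.1483]
Step 6: x=[6.8318 12.8179] v=[3.3273 0.0187]
Step 7: x=[7.4634 12.8222] v=[3.1582 0.0215]
Step 8: x=[8.0109 12.8521] v=[2.7373 0.1497]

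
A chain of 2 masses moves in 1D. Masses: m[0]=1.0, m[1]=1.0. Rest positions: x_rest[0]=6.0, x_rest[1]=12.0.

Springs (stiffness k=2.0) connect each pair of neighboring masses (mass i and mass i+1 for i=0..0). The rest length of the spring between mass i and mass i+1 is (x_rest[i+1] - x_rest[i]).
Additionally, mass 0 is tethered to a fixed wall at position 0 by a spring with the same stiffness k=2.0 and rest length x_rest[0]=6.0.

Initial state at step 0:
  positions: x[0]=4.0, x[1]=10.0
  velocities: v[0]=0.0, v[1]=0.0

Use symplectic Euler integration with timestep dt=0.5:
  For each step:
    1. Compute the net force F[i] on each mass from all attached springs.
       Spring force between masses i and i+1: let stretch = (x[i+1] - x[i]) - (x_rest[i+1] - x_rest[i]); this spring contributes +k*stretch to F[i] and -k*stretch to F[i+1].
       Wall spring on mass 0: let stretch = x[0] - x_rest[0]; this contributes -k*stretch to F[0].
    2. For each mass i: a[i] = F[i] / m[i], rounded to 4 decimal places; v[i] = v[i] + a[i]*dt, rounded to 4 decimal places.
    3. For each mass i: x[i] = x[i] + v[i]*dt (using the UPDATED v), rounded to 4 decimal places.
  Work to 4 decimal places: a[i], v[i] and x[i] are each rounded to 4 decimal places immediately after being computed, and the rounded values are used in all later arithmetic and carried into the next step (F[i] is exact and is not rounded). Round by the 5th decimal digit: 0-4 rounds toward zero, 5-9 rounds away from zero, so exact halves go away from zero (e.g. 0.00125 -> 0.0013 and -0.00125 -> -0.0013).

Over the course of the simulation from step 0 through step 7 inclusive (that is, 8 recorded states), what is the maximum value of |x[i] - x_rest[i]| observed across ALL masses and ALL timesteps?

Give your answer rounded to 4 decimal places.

Answer: 2.2813

Derivation:
Step 0: x=[4.0000 10.0000] v=[0.0000 0.0000]
Step 1: x=[5.0000 10.0000] v=[2.0000 0.0000]
Step 2: x=[6.0000 10.5000] v=[2.0000 1.0000]
Step 3: x=[6.2500 11.7500] v=[0.5000 2.5000]
Step 4: x=[6.1250 13.2500] v=[-0.2500 3.0000]
Step 5: x=[6.5000 14.1875] v=[0.7500 1.8750]
Step 6: x=[7.4688 14.2813] v=[1.9375 0.1875]
Step 7: x=[8.1094 13.9688] v=[1.2812 -0.6250]
Max displacement = 2.2813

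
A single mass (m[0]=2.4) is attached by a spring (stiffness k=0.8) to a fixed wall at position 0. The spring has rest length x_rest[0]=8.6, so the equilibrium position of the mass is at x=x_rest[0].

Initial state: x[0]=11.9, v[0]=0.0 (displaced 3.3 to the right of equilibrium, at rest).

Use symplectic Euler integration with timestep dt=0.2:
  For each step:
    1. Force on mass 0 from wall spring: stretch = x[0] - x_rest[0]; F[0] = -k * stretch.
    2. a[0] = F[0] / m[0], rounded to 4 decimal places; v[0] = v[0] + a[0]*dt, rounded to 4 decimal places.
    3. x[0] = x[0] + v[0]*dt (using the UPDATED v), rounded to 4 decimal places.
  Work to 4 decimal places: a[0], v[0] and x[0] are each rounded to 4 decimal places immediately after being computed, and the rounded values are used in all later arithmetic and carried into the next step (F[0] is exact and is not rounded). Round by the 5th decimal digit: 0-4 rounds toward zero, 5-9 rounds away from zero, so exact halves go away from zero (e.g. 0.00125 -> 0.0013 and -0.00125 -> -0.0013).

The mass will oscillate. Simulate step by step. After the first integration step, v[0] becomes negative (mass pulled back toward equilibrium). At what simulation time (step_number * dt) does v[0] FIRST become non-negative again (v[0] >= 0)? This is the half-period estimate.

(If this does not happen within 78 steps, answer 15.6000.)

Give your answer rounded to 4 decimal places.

Answer: 5.6000

Derivation:
Step 0: x=[11.9000] v=[0.0000]
Step 1: x=[11.8560] v=[-0.2200]
Step 2: x=[11.7686] v=[-0.4371]
Step 3: x=[11.6389] v=[-0.6483]
Step 4: x=[11.4687] v=[-0.8509]
Step 5: x=[11.2603] v=[-1.0421]
Step 6: x=[11.0164] v=[-1.2195]
Step 7: x=[10.7403] v=[-1.3806]
Step 8: x=[10.4356] v=[-1.5233]
Step 9: x=[10.1065] v=[-1.6457]
Step 10: x=[9.7573] v=[-1.7461]
Step 11: x=[9.3926] v=[-1.8233]
Step 12: x=[9.0174] v=[-1.8761]
Step 13: x=[8.6366] v=[-1.9039]
Step 14: x=[8.2553] v=[-1.9063]
Step 15: x=[7.8786] v=[-1.8833]
Step 16: x=[7.5116] v=[-1.8352]
Step 17: x=[7.1591] v=[-1.7626]
Step 18: x=[6.8258] v=[-1.6665]
Step 19: x=[6.5162] v=[-1.5482]
Step 20: x=[6.2343] v=[-1.4093]
Step 21: x=[5.9840] v=[-1.2516]
Step 22: x=[5.7686] v=[-1.0772]
Step 23: x=[5.5909] v=[-0.8884]
Step 24: x=[5.4533] v=[-0.6878]
Step 25: x=[5.3577] v=[-0.4780]
Step 26: x=[5.3053] v=[-0.2618]
Step 27: x=[5.2969] v=[-0.0422]
Step 28: x=[5.3325] v=[0.1780]
First v>=0 after going negative at step 28, time=5.6000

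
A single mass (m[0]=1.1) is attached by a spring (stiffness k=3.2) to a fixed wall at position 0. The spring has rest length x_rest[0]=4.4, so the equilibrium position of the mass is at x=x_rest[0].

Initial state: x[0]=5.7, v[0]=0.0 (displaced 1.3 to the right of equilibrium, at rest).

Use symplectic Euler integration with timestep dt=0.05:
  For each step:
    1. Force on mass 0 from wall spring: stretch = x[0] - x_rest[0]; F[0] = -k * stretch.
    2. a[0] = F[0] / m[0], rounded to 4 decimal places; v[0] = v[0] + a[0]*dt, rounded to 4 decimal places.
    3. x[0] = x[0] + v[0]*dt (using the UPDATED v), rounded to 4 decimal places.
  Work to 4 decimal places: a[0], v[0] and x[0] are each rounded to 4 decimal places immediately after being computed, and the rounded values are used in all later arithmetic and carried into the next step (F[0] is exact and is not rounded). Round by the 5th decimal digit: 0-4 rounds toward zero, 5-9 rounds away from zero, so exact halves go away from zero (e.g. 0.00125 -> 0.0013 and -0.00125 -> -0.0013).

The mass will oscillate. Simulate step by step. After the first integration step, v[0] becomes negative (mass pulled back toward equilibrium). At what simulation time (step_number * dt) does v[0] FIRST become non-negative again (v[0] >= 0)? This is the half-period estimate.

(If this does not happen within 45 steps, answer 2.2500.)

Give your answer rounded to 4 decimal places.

Step 0: x=[5.7000] v=[0.0000]
Step 1: x=[5.6905] v=[-0.1891]
Step 2: x=[5.6717] v=[-0.3768]
Step 3: x=[5.6436] v=[-0.5618]
Step 4: x=[5.6065] v=[-0.7427]
Step 5: x=[5.5606] v=[-0.9182]
Step 6: x=[5.5063] v=[-1.0870]
Step 7: x=[5.4439] v=[-1.2479]
Step 8: x=[5.3739] v=[-1.3997]
Step 9: x=[5.2968] v=[-1.5414]
Step 10: x=[5.2132] v=[-1.6718]
Step 11: x=[5.1237] v=[-1.7901]
Step 12: x=[5.0289] v=[-1.8954]
Step 13: x=[4.9296] v=[-1.9869]
Step 14: x=[4.8264] v=[-2.0639]
Step 15: x=[4.7201] v=[-2.1259]
Step 16: x=[4.6115] v=[-2.1725]
Step 17: x=[4.5013] v=[-2.2033]
Step 18: x=[4.3904] v=[-2.2180]
Step 19: x=[4.2796] v=[-2.2166]
Step 20: x=[4.1696] v=[-2.1991]
Step 21: x=[4.0613] v=[-2.1656]
Step 22: x=[3.9555] v=[-2.1163]
Step 23: x=[3.8529] v=[-2.0516]
Step 24: x=[3.7543] v=[-1.9720]
Step 25: x=[3.6604] v=[-1.8781]
Step 26: x=[3.5719] v=[-1.7705]
Step 27: x=[3.4894] v=[-1.6501]
Step 28: x=[3.4135] v=[-1.5177]
Step 29: x=[3.3448] v=[-1.3742]
Step 30: x=[3.2838] v=[-1.2207]
Step 31: x=[3.2309] v=[-1.0583]
Step 32: x=[3.1865] v=[-0.8883]
Step 33: x=[3.1509] v=[-0.7118]
Step 34: x=[3.1244] v=[-0.5301]
Step 35: x=[3.1072] v=[-0.3446]
Step 36: x=[3.0994] v=[-0.1566]
Step 37: x=[3.1010] v=[0.0326]
First v>=0 after going negative at step 37, time=1.8500

Answer: 1.8500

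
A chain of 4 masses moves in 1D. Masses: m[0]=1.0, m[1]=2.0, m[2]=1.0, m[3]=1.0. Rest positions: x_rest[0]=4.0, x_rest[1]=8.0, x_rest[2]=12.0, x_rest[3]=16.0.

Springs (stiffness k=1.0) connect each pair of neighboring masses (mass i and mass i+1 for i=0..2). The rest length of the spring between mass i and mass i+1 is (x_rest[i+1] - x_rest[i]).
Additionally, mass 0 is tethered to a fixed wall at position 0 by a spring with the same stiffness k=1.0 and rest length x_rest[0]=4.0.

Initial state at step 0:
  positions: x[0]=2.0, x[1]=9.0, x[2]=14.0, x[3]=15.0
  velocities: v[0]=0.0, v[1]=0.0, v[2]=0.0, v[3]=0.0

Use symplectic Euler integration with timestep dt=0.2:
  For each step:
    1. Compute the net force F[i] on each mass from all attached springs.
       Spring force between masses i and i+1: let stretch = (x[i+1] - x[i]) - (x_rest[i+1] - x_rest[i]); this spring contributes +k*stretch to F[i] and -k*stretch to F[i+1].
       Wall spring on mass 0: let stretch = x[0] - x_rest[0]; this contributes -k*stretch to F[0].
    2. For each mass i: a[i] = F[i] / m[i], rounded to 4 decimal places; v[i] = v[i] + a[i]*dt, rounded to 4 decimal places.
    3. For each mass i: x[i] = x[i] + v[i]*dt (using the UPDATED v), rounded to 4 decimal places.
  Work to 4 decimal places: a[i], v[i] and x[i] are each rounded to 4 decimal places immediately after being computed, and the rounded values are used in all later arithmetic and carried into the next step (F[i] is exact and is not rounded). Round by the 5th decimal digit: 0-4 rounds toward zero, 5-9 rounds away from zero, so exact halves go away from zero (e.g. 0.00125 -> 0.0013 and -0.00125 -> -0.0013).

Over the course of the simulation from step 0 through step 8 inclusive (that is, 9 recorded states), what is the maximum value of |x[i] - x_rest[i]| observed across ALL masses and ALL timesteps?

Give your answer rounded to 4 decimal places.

Answer: 2.1396

Derivation:
Step 0: x=[2.0000 9.0000 14.0000 15.0000] v=[0.0000 0.0000 0.0000 0.0000]
Step 1: x=[2.2000 8.9600 13.8400 15.1200] v=[1.0000 -0.2000 -0.8000 0.6000]
Step 2: x=[2.5824 8.8824 13.5360 15.3488] v=[1.9120 -0.3880 -1.5200 1.1440]
Step 3: x=[3.1135 8.7719 13.1184 15.6651] v=[2.6555 -0.5526 -2.0882 1.5814]
Step 4: x=[3.7464 8.6351 12.6288 16.0395] v=[3.1645 -0.6838 -2.4482 1.8721]
Step 5: x=[4.4250 8.4804 12.1158 16.4375] v=[3.3930 -0.7733 -2.5648 1.9900]
Step 6: x=[5.0888 8.3173 11.6303 16.8226] v=[3.3191 -0.8153 -2.4275 1.9257]
Step 7: x=[5.6782 8.1559 11.2200 17.1600] v=[2.9470 -0.8068 -2.0516 1.6872]
Step 8: x=[6.1396 8.0063 10.9247 17.4198] v=[2.3069 -0.7482 -1.4764 1.2992]
Max displacement = 2.1396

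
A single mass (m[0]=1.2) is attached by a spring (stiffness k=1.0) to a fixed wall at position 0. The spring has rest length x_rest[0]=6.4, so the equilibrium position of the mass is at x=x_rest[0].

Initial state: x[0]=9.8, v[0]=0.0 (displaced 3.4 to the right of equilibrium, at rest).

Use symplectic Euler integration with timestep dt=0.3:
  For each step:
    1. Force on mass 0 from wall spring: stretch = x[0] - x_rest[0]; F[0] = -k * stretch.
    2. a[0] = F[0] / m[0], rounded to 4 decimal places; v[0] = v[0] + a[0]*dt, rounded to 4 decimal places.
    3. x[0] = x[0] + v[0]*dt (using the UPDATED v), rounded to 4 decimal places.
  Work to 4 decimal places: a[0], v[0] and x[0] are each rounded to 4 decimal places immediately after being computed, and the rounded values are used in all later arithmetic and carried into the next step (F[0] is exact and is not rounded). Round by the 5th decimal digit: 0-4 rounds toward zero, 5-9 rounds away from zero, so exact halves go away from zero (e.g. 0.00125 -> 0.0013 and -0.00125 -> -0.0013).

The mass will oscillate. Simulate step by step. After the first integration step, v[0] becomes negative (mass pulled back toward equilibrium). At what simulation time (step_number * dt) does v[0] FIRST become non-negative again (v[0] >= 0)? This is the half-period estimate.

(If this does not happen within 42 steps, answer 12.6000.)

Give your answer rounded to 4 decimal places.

Answer: 3.6000

Derivation:
Step 0: x=[9.8000] v=[0.0000]
Step 1: x=[9.5450] v=[-0.8500]
Step 2: x=[9.0541] v=[-1.6362]
Step 3: x=[8.3642] v=[-2.2997]
Step 4: x=[7.5270] v=[-2.7907]
Step 5: x=[6.6053] v=[-3.0725]
Step 6: x=[5.6682] v=[-3.1238]
Step 7: x=[4.7859] v=[-2.9409]
Step 8: x=[4.0247] v=[-2.5374]
Step 9: x=[3.4416] v=[-1.9436]
Step 10: x=[3.0804] v=[-1.2040]
Step 11: x=[2.9682] v=[-0.3741]
Step 12: x=[3.1133] v=[0.4838]
First v>=0 after going negative at step 12, time=3.6000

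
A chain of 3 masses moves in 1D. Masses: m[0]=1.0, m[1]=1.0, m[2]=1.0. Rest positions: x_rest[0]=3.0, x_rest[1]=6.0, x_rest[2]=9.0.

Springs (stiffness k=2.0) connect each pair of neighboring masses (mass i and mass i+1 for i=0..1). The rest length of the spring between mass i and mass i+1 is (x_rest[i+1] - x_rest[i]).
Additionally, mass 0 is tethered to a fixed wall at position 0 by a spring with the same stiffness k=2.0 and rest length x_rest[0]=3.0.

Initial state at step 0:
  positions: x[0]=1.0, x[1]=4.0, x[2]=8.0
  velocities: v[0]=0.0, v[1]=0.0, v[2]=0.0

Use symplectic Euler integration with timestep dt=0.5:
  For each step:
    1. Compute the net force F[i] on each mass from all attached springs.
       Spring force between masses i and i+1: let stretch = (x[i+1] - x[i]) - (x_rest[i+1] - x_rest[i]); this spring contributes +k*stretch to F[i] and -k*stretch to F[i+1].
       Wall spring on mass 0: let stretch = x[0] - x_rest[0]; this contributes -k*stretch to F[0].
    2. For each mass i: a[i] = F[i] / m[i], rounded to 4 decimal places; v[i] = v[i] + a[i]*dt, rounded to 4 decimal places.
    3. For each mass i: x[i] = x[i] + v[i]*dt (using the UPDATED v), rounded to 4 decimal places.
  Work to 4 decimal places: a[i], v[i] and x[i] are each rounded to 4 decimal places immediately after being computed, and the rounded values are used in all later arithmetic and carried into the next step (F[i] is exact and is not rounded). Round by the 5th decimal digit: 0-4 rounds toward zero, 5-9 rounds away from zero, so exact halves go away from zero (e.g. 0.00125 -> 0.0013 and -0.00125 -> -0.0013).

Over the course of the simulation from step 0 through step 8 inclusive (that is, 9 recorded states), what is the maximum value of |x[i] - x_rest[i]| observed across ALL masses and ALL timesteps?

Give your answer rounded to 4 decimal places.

Step 0: x=[1.0000 4.0000 8.0000] v=[0.0000 0.0000 0.0000]
Step 1: x=[2.0000 4.5000 7.5000] v=[2.0000 1.0000 -1.0000]
Step 2: x=[3.2500 5.2500 7.0000] v=[2.5000 1.5000 -1.0000]
Step 3: x=[3.8750 5.8750 7.1250] v=[1.2500 1.2500 0.2500]
Step 4: x=[3.5625 6.1250 8.1250] v=[-0.6250 0.5000 2.0000]
Step 5: x=[2.7500 6.0938 9.6250] v=[-1.6250 -0.0625 3.0000]
Step 6: x=[2.2344 6.1563 10.8594] v=[-1.0312 0.1249 2.4688]
Step 7: x=[2.5626 6.6094 11.2423] v=[0.6563 0.9061 0.7657]
Step 8: x=[3.6329 7.3555 10.8087] v=[2.1405 1.4922 -0.8672]
Max displacement = 2.2423

Answer: 2.2423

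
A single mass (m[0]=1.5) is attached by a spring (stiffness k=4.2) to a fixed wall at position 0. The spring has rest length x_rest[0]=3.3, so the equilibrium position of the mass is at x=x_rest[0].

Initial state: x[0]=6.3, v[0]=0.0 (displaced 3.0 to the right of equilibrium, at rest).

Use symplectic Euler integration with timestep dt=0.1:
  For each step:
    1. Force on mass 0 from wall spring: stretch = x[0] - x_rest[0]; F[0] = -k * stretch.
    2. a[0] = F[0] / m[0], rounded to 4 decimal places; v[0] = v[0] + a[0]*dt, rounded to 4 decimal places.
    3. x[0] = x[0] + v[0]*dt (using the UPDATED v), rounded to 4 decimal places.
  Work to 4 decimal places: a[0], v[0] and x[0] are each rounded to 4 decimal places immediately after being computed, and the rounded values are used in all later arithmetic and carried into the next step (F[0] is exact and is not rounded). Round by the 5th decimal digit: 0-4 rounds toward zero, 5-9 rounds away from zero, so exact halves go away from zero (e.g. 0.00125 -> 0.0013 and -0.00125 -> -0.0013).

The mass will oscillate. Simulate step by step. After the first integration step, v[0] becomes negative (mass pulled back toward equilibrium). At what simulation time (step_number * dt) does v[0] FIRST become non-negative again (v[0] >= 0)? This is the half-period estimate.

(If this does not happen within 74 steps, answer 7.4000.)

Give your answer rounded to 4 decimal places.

Step 0: x=[6.3000] v=[0.0000]
Step 1: x=[6.2160] v=[-0.8400]
Step 2: x=[6.0504] v=[-1.6565]
Step 3: x=[5.8077] v=[-2.4266]
Step 4: x=[5.4948] v=[-3.1288]
Step 5: x=[5.1205] v=[-3.7433]
Step 6: x=[4.6952] v=[-4.2530]
Step 7: x=[4.2308] v=[-4.6437]
Step 8: x=[3.7404] v=[-4.9043]
Step 9: x=[3.2376] v=[-5.0276]
Step 10: x=[2.7366] v=[-5.0101]
Step 11: x=[2.2514] v=[-4.8524]
Step 12: x=[1.7955] v=[-4.5588]
Step 13: x=[1.3818] v=[-4.1375]
Step 14: x=[1.0218] v=[-3.6004]
Step 15: x=[0.7256] v=[-2.9625]
Step 16: x=[0.5014] v=[-2.2417]
Step 17: x=[0.3556] v=[-1.4581]
Step 18: x=[0.2922] v=[-0.6337]
Step 19: x=[0.3131] v=[0.2085]
First v>=0 after going negative at step 19, time=1.9000

Answer: 1.9000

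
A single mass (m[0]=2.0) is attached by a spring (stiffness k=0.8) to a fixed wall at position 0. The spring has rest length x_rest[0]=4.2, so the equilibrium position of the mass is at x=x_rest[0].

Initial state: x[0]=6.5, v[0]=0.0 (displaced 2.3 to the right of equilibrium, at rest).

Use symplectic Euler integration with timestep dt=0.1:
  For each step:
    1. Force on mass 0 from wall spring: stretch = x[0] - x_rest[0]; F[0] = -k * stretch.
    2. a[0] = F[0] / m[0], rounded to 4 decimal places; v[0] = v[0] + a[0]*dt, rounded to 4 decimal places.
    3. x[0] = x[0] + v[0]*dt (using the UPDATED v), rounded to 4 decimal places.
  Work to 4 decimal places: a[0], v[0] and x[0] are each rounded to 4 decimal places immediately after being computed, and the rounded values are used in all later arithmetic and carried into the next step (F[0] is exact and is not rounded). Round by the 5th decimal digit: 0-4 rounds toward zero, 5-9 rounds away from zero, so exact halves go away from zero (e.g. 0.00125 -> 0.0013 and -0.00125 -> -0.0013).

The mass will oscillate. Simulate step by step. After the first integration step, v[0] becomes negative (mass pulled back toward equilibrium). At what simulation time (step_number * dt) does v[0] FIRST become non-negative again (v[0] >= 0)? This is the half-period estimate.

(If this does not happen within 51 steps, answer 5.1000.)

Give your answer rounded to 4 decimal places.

Step 0: x=[6.5000] v=[0.0000]
Step 1: x=[6.4908] v=[-0.0920]
Step 2: x=[6.4724] v=[-0.1836]
Step 3: x=[6.4450] v=[-0.2745]
Step 4: x=[6.4086] v=[-0.3643]
Step 5: x=[6.3633] v=[-0.4526]
Step 6: x=[6.3094] v=[-0.5391]
Step 7: x=[6.2471] v=[-0.6235]
Step 8: x=[6.1766] v=[-0.7054]
Step 9: x=[6.0982] v=[-0.7845]
Step 10: x=[6.0122] v=[-0.8604]
Step 11: x=[5.9189] v=[-0.9329]
Step 12: x=[5.8187] v=[-1.0017]
Step 13: x=[5.7121] v=[-1.0665]
Step 14: x=[5.5994] v=[-1.1270]
Step 15: x=[5.4811] v=[-1.1830]
Step 16: x=[5.3577] v=[-1.2342]
Step 17: x=[5.2297] v=[-1.2805]
Step 18: x=[5.0975] v=[-1.3217]
Step 19: x=[4.9617] v=[-1.3576]
Step 20: x=[4.8229] v=[-1.3881]
Step 21: x=[4.6816] v=[-1.4130]
Step 22: x=[4.5384] v=[-1.4323]
Step 23: x=[4.3938] v=[-1.4458]
Step 24: x=[4.2484] v=[-1.4536]
Step 25: x=[4.1029] v=[-1.4555]
Step 26: x=[3.9577] v=[-1.4516]
Step 27: x=[3.8135] v=[-1.4419]
Step 28: x=[3.6709] v=[-1.4264]
Step 29: x=[3.5304] v=[-1.4052]
Step 30: x=[3.3926] v=[-1.3784]
Step 31: x=[3.2580] v=[-1.3461]
Step 32: x=[3.1272] v=[-1.3084]
Step 33: x=[3.0007] v=[-1.2655]
Step 34: x=[2.8790] v=[-1.2175]
Step 35: x=[2.7625] v=[-1.1647]
Step 36: x=[2.6518] v=[-1.1072]
Step 37: x=[2.5473] v=[-1.0453]
Step 38: x=[2.4494] v=[-0.9792]
Step 39: x=[2.3585] v=[-0.9092]
Step 40: x=[2.2750] v=[-0.8355]
Step 41: x=[2.1992] v=[-0.7585]
Step 42: x=[2.1314] v=[-0.6785]
Step 43: x=[2.0718] v=[-0.5958]
Step 44: x=[2.0207] v=[-0.5107]
Step 45: x=[1.9784] v=[-0.4235]
Step 46: x=[1.9449] v=[-0.3346]
Step 47: x=[1.9205] v=[-0.2444]
Step 48: x=[1.9052] v=[-0.1532]
Step 49: x=[1.8991] v=[-0.0614]
Step 50: x=[1.9022] v=[0.0306]
First v>=0 after going negative at step 50, time=5.0000

Answer: 5.0000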